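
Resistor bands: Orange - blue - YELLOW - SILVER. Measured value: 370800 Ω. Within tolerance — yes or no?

Orange → 3 (first significant figure)
Blue → 6 (second significant figure)
Yellow → ×10^4 multiplier
Silver → ±10% tolerance
36 × 10000 = 360000 Ω
Allowed range: 324000 Ω to 396000 Ω.
370800 Ω lies inside that range.

yes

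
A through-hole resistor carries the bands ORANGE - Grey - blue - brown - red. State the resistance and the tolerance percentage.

Orange → 3 (first significant figure)
Grey → 8 (second significant figure)
Blue → 6 (third significant figure)
Brown → ×10 multiplier
Red → ±2% tolerance
386 × 10 = 3860 Ω

3860 Ω ±2%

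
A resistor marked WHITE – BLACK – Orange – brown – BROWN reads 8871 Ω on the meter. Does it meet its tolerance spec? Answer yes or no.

White → 9 (first significant figure)
Black → 0 (second significant figure)
Orange → 3 (third significant figure)
Brown → ×10 multiplier
Brown → ±1% tolerance
903 × 10 = 9030 Ω
Allowed range: 8939.7 Ω to 9120.3 Ω.
8871 Ω lies outside that range.

no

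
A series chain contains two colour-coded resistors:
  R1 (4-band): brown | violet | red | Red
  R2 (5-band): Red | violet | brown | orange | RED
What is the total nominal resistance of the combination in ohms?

R1: brown, violet → 17; red ×10^2 → 1700 Ω.
R2: red, violet, brown → 271; orange ×10^3 → 271000 Ω.
Series: 1700 + 271000 = 272700 Ω.

272700 Ω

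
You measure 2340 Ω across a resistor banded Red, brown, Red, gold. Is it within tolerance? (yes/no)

no

Red → 2 (first significant figure)
Brown → 1 (second significant figure)
Red → ×10^2 multiplier
Gold → ±5% tolerance
21 × 100 = 2100 Ω
Allowed range: 1995 Ω to 2205 Ω.
2340 Ω lies outside that range.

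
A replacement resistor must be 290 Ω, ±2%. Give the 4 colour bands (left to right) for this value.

290 Ω = 29 × 10^1.
2 → red
9 → white
Multiplier 10^1 → brown.
±2% tolerance → red.

red, white, brown, red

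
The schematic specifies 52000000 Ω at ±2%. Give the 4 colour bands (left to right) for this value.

52000000 Ω = 52 × 10^6.
5 → green
2 → red
Multiplier 10^6 → blue.
±2% tolerance → red.

green, red, blue, red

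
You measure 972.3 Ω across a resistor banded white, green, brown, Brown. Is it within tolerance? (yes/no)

no

White → 9 (first significant figure)
Green → 5 (second significant figure)
Brown → ×10 multiplier
Brown → ±1% tolerance
95 × 10 = 950 Ω
Allowed range: 940.5 Ω to 959.5 Ω.
972.3 Ω lies outside that range.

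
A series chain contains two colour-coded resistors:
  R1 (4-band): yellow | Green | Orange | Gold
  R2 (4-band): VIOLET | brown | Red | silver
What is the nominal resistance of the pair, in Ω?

R1: yellow, green → 45; orange ×10^3 → 45000 Ω.
R2: violet, brown → 71; red ×10^2 → 7100 Ω.
Series: 45000 + 7100 = 52100 Ω.

52100 Ω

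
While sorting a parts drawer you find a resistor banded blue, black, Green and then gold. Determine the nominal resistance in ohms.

6000000 Ω

Blue → 6 (first significant figure)
Black → 0 (second significant figure)
Green → ×10^5 multiplier
60 × 100000 = 6000000 Ω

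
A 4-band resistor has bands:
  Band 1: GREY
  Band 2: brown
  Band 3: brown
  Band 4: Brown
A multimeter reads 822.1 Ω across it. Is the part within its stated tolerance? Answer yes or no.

Grey → 8 (first significant figure)
Brown → 1 (second significant figure)
Brown → ×10 multiplier
Brown → ±1% tolerance
81 × 10 = 810 Ω
Allowed range: 801.9 Ω to 818.1 Ω.
822.1 Ω lies outside that range.

no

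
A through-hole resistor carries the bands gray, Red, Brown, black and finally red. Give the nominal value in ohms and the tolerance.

821 Ω ±2%

Grey → 8 (first significant figure)
Red → 2 (second significant figure)
Brown → 1 (third significant figure)
Black → ×1 multiplier
Red → ±2% tolerance
821 × 1 = 821 Ω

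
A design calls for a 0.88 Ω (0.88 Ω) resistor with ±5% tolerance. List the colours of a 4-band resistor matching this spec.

grey, grey, silver, gold

0.88 Ω = 88 × 10^-2.
8 → grey
8 → grey
Multiplier 10^-2 → silver.
±5% tolerance → gold.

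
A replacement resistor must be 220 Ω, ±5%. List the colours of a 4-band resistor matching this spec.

220 Ω = 22 × 10^1.
2 → red
2 → red
Multiplier 10^1 → brown.
±5% tolerance → gold.

red, red, brown, gold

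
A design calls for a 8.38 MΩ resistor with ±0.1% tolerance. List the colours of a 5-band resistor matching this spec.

grey, orange, grey, yellow, violet

8380000 Ω = 838 × 10^4.
8 → grey
3 → orange
8 → grey
Multiplier 10^4 → yellow.
±0.1% tolerance → violet.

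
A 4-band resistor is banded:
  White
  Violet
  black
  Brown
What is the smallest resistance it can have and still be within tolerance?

96.03 Ω

White → 9 (first significant figure)
Violet → 7 (second significant figure)
Black → ×1 multiplier
Brown → ±1% tolerance
97 × 1 = 97 Ω
Smallest = 97 × (1 − 1/100) = 96.03 Ω.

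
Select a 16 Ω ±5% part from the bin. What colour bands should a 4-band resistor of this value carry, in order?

brown, blue, black, gold

16 Ω = 16 × 10^0.
1 → brown
6 → blue
Multiplier 10^0 → black.
±5% tolerance → gold.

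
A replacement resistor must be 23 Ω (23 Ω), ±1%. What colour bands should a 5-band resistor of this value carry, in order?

red, orange, black, gold, brown

23 Ω = 230 × 10^-1.
2 → red
3 → orange
0 → black
Multiplier 10^-1 → gold.
±1% tolerance → brown.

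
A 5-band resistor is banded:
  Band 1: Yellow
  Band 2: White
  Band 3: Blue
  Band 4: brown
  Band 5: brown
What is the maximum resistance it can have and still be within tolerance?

Yellow → 4 (first significant figure)
White → 9 (second significant figure)
Blue → 6 (third significant figure)
Brown → ×10 multiplier
Brown → ±1% tolerance
496 × 10 = 4960 Ω
Maximum = 4960 × (1 + 1/100) = 5009.6 Ω.

5009.6 Ω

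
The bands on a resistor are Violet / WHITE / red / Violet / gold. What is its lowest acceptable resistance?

7524000000 Ω

Violet → 7 (first significant figure)
White → 9 (second significant figure)
Red → 2 (third significant figure)
Violet → ×10^7 multiplier
Gold → ±5% tolerance
792 × 10000000 = 7920000000 Ω
Lowest = 7920000000 × (1 − 5/100) = 7524000000 Ω.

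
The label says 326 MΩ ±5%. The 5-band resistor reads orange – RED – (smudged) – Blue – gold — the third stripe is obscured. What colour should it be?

326000000 Ω = 326 × 10^6.
The third band gives digit 6 of the significand, and 6 is blue.

blue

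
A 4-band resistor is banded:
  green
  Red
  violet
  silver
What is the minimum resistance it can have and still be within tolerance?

468000000 Ω

Green → 5 (first significant figure)
Red → 2 (second significant figure)
Violet → ×10^7 multiplier
Silver → ±10% tolerance
52 × 10000000 = 520000000 Ω
Minimum = 520000000 × (1 − 10/100) = 468000000 Ω.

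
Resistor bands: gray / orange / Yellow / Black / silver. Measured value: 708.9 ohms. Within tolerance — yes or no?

Grey → 8 (first significant figure)
Orange → 3 (second significant figure)
Yellow → 4 (third significant figure)
Black → ×1 multiplier
Silver → ±10% tolerance
834 × 1 = 834 Ω
Allowed range: 750.6 Ω to 917.4 Ω.
708.9 ohms lies outside that range.

no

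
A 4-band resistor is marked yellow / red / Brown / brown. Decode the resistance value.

420 Ω

Yellow → 4 (first significant figure)
Red → 2 (second significant figure)
Brown → ×10 multiplier
42 × 10 = 420 Ω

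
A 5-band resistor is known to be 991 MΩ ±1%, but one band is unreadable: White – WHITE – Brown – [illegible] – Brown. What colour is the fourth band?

991000000 Ω = 991 × 10^6.
The fourth band is the multiplier, 10^6, which is blue.

blue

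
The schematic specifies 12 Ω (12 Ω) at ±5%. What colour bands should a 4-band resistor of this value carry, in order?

12 Ω = 12 × 10^0.
1 → brown
2 → red
Multiplier 10^0 → black.
±5% tolerance → gold.

brown, red, black, gold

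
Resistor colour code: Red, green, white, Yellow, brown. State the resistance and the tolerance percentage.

2590000 Ω ±1%

Red → 2 (first significant figure)
Green → 5 (second significant figure)
White → 9 (third significant figure)
Yellow → ×10^4 multiplier
Brown → ±1% tolerance
259 × 10000 = 2590000 Ω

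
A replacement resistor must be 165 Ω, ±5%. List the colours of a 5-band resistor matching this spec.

brown, blue, green, black, gold

165 Ω = 165 × 10^0.
1 → brown
6 → blue
5 → green
Multiplier 10^0 → black.
±5% tolerance → gold.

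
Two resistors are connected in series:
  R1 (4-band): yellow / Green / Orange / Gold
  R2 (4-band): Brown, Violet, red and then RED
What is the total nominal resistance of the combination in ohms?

46700 Ω

R1: yellow, green → 45; orange ×10^3 → 45000 Ω.
R2: brown, violet → 17; red ×10^2 → 1700 Ω.
Series: 45000 + 1700 = 46700 Ω.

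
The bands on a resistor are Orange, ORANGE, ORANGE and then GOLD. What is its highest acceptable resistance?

34650 Ω

Orange → 3 (first significant figure)
Orange → 3 (second significant figure)
Orange → ×10^3 multiplier
Gold → ±5% tolerance
33 × 1000 = 33000 Ω
Highest = 33000 × (1 + 5/100) = 34650 Ω.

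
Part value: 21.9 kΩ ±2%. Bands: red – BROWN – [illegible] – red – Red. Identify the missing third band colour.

white

21900 Ω = 219 × 10^2.
The third band gives digit 9 of the significand, and 9 is white.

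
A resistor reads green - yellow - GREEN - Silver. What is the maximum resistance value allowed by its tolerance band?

5940000 Ω

Green → 5 (first significant figure)
Yellow → 4 (second significant figure)
Green → ×10^5 multiplier
Silver → ±10% tolerance
54 × 100000 = 5400000 Ω
Maximum = 5400000 × (1 + 10/100) = 5940000 Ω.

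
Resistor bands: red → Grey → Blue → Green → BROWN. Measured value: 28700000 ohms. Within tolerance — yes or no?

yes

Red → 2 (first significant figure)
Grey → 8 (second significant figure)
Blue → 6 (third significant figure)
Green → ×10^5 multiplier
Brown → ±1% tolerance
286 × 100000 = 28600000 Ω
Allowed range: 28314000 Ω to 28886000 Ω.
28700000 ohms lies inside that range.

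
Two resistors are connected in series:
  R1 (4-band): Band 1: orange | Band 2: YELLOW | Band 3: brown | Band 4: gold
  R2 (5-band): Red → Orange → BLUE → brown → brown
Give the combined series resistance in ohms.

R1: orange, yellow → 34; brown ×10 → 340 Ω.
R2: red, orange, blue → 236; brown ×10 → 2360 Ω.
Series: 340 + 2360 = 2700 Ω.

2700 Ω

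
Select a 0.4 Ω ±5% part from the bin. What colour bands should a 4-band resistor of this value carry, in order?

yellow, black, silver, gold

0.4 Ω = 40 × 10^-2.
4 → yellow
0 → black
Multiplier 10^-2 → silver.
±5% tolerance → gold.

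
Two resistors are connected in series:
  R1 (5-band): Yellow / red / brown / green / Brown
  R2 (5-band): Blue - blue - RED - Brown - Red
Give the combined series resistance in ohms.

42106620 Ω

R1: yellow, red, brown → 421; green ×10^5 → 42100000 Ω.
R2: blue, blue, red → 662; brown ×10 → 6620 Ω.
Series: 42100000 + 6620 = 42106620 Ω.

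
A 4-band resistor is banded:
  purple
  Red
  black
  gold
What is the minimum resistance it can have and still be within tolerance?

Violet → 7 (first significant figure)
Red → 2 (second significant figure)
Black → ×1 multiplier
Gold → ±5% tolerance
72 × 1 = 72 Ω
Minimum = 72 × (1 − 5/100) = 68.4 Ω.

68.4 Ω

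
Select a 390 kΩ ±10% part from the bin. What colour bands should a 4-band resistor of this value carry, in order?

orange, white, yellow, silver

390000 Ω = 39 × 10^4.
3 → orange
9 → white
Multiplier 10^4 → yellow.
±10% tolerance → silver.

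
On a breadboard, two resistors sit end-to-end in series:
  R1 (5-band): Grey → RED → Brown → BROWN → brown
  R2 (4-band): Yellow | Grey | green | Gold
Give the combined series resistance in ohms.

R1: grey, red, brown → 821; brown ×10 → 8210 Ω.
R2: yellow, grey → 48; green ×10^5 → 4800000 Ω.
Series: 8210 + 4800000 = 4808210 Ω.

4808210 Ω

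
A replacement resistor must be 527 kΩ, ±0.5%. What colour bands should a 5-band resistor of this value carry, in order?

527000 Ω = 527 × 10^3.
5 → green
2 → red
7 → violet
Multiplier 10^3 → orange.
±0.5% tolerance → green.

green, red, violet, orange, green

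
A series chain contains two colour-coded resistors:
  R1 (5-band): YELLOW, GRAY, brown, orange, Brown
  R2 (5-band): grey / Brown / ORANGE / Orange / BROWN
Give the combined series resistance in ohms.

1294000 Ω

R1: yellow, grey, brown → 481; orange ×10^3 → 481000 Ω.
R2: grey, brown, orange → 813; orange ×10^3 → 813000 Ω.
Series: 481000 + 813000 = 1294000 Ω.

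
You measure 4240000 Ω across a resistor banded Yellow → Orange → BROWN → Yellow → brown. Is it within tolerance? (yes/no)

Yellow → 4 (first significant figure)
Orange → 3 (second significant figure)
Brown → 1 (third significant figure)
Yellow → ×10^4 multiplier
Brown → ±1% tolerance
431 × 10000 = 4310000 Ω
Allowed range: 4266900 Ω to 4353100 Ω.
4240000 Ω lies outside that range.

no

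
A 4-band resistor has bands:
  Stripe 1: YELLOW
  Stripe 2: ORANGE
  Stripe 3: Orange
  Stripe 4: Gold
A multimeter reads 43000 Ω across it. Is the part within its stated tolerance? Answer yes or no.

yes

Yellow → 4 (first significant figure)
Orange → 3 (second significant figure)
Orange → ×10^3 multiplier
Gold → ±5% tolerance
43 × 1000 = 43000 Ω
Allowed range: 40850 Ω to 45150 Ω.
43000 Ω lies inside that range.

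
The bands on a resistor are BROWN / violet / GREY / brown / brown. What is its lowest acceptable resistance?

1762.2 Ω

Brown → 1 (first significant figure)
Violet → 7 (second significant figure)
Grey → 8 (third significant figure)
Brown → ×10 multiplier
Brown → ±1% tolerance
178 × 10 = 1780 Ω
Lowest = 1780 × (1 − 1/100) = 1762.2 Ω.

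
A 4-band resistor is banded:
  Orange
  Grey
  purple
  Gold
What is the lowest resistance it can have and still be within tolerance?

Orange → 3 (first significant figure)
Grey → 8 (second significant figure)
Violet → ×10^7 multiplier
Gold → ±5% tolerance
38 × 10000000 = 380000000 Ω
Lowest = 380000000 × (1 − 5/100) = 361000000 Ω.

361000000 Ω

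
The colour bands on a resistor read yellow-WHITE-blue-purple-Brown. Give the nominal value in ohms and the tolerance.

Yellow → 4 (first significant figure)
White → 9 (second significant figure)
Blue → 6 (third significant figure)
Violet → ×10^7 multiplier
Brown → ±1% tolerance
496 × 10000000 = 4960000000 Ω

4960000000 Ω ±1%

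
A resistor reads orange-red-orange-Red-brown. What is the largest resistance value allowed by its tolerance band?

32623 Ω

Orange → 3 (first significant figure)
Red → 2 (second significant figure)
Orange → 3 (third significant figure)
Red → ×10^2 multiplier
Brown → ±1% tolerance
323 × 100 = 32300 Ω
Largest = 32300 × (1 + 1/100) = 32623 Ω.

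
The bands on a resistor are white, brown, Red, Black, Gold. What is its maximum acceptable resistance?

White → 9 (first significant figure)
Brown → 1 (second significant figure)
Red → 2 (third significant figure)
Black → ×1 multiplier
Gold → ±5% tolerance
912 × 1 = 912 Ω
Maximum = 912 × (1 + 5/100) = 957.6 Ω.

957.6 Ω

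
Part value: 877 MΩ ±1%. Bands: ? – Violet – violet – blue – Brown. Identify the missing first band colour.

877000000 Ω = 877 × 10^6.
The first band gives digit 8 of the significand, and 8 is grey.

grey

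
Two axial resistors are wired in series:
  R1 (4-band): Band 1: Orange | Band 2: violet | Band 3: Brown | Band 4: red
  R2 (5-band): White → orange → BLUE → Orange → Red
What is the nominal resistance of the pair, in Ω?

936370 Ω

R1: orange, violet → 37; brown ×10 → 370 Ω.
R2: white, orange, blue → 936; orange ×10^3 → 936000 Ω.
Series: 370 + 936000 = 936370 Ω.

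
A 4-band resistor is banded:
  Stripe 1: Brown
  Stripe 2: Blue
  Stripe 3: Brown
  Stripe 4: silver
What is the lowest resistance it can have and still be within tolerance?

144 Ω

Brown → 1 (first significant figure)
Blue → 6 (second significant figure)
Brown → ×10 multiplier
Silver → ±10% tolerance
16 × 10 = 160 Ω
Lowest = 160 × (1 − 10/100) = 144 Ω.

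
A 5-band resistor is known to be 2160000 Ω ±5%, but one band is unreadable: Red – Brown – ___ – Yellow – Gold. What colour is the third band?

2160000 Ω = 216 × 10^4.
The third band gives digit 6 of the significand, and 6 is blue.

blue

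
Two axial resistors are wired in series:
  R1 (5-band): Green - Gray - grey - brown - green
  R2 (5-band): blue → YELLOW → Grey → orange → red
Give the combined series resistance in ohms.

R1: green, grey, grey → 588; brown ×10 → 5880 Ω.
R2: blue, yellow, grey → 648; orange ×10^3 → 648000 Ω.
Series: 5880 + 648000 = 653880 Ω.

653880 Ω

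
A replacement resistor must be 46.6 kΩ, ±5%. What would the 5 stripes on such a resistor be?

46600 Ω = 466 × 10^2.
4 → yellow
6 → blue
6 → blue
Multiplier 10^2 → red.
±5% tolerance → gold.

yellow, blue, blue, red, gold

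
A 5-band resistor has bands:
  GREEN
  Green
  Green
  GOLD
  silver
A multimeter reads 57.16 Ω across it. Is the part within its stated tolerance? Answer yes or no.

Green → 5 (first significant figure)
Green → 5 (second significant figure)
Green → 5 (third significant figure)
Gold → ×0.1 multiplier
Silver → ±10% tolerance
555 × 0.1 = 55.5 Ω
Allowed range: 49.95 Ω to 61.05 Ω.
57.16 Ω lies inside that range.

yes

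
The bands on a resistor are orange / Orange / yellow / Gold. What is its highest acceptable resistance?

Orange → 3 (first significant figure)
Orange → 3 (second significant figure)
Yellow → ×10^4 multiplier
Gold → ±5% tolerance
33 × 10000 = 330000 Ω
Highest = 330000 × (1 + 5/100) = 346500 Ω.

346500 Ω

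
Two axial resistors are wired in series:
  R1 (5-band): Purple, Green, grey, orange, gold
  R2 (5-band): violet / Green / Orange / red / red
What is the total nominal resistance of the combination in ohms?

833300 Ω

R1: violet, green, grey → 758; orange ×10^3 → 758000 Ω.
R2: violet, green, orange → 753; red ×10^2 → 75300 Ω.
Series: 758000 + 75300 = 833300 Ω.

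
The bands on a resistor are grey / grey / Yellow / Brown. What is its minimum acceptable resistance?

871200 Ω

Grey → 8 (first significant figure)
Grey → 8 (second significant figure)
Yellow → ×10^4 multiplier
Brown → ±1% tolerance
88 × 10000 = 880000 Ω
Minimum = 880000 × (1 − 1/100) = 871200 Ω.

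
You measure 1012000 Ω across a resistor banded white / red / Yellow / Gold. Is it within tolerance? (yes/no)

White → 9 (first significant figure)
Red → 2 (second significant figure)
Yellow → ×10^4 multiplier
Gold → ±5% tolerance
92 × 10000 = 920000 Ω
Allowed range: 874000 Ω to 966000 Ω.
1012000 Ω lies outside that range.

no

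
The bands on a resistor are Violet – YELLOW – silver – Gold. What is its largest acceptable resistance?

0.777 Ω

Violet → 7 (first significant figure)
Yellow → 4 (second significant figure)
Silver → ×0.01 multiplier
Gold → ±5% tolerance
74 × 0.01 = 0.74 Ω
Largest = 0.74 × (1 + 5/100) = 0.777 Ω.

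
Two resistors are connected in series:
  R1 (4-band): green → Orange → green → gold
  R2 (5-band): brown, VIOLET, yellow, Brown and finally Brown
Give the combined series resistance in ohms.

R1: green, orange → 53; green ×10^5 → 5300000 Ω.
R2: brown, violet, yellow → 174; brown ×10 → 1740 Ω.
Series: 5300000 + 1740 = 5301740 Ω.

5301740 Ω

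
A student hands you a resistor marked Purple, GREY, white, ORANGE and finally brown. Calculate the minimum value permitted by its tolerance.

781110 Ω

Violet → 7 (first significant figure)
Grey → 8 (second significant figure)
White → 9 (third significant figure)
Orange → ×10^3 multiplier
Brown → ±1% tolerance
789 × 1000 = 789000 Ω
Minimum = 789000 × (1 − 1/100) = 781110 Ω.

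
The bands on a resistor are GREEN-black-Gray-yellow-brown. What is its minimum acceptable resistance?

5029200 Ω

Green → 5 (first significant figure)
Black → 0 (second significant figure)
Grey → 8 (third significant figure)
Yellow → ×10^4 multiplier
Brown → ±1% tolerance
508 × 10000 = 5080000 Ω
Minimum = 5080000 × (1 − 1/100) = 5029200 Ω.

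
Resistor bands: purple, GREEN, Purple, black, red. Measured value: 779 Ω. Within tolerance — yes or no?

no

Violet → 7 (first significant figure)
Green → 5 (second significant figure)
Violet → 7 (third significant figure)
Black → ×1 multiplier
Red → ±2% tolerance
757 × 1 = 757 Ω
Allowed range: 741.86 Ω to 772.14 Ω.
779 Ω lies outside that range.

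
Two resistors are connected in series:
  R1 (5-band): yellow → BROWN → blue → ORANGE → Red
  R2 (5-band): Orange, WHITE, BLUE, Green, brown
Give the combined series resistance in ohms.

R1: yellow, brown, blue → 416; orange ×10^3 → 416000 Ω.
R2: orange, white, blue → 396; green ×10^5 → 39600000 Ω.
Series: 416000 + 39600000 = 40016000 Ω.

40016000 Ω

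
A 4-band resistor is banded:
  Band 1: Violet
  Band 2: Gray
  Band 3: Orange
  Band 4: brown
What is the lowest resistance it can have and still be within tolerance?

Violet → 7 (first significant figure)
Grey → 8 (second significant figure)
Orange → ×10^3 multiplier
Brown → ±1% tolerance
78 × 1000 = 78000 Ω
Lowest = 78000 × (1 − 1/100) = 77220 Ω.

77220 Ω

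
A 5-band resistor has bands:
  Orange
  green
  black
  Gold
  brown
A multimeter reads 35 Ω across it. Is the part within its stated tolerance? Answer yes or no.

yes

Orange → 3 (first significant figure)
Green → 5 (second significant figure)
Black → 0 (third significant figure)
Gold → ×0.1 multiplier
Brown → ±1% tolerance
350 × 0.1 = 35 Ω
Allowed range: 34.65 Ω to 35.35 Ω.
35 Ω lies inside that range.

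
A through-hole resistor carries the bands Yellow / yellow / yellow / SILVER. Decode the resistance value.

440000 Ω

Yellow → 4 (first significant figure)
Yellow → 4 (second significant figure)
Yellow → ×10^4 multiplier
44 × 10000 = 440000 Ω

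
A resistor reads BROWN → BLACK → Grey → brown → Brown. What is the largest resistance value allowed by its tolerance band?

Brown → 1 (first significant figure)
Black → 0 (second significant figure)
Grey → 8 (third significant figure)
Brown → ×10 multiplier
Brown → ±1% tolerance
108 × 10 = 1080 Ω
Largest = 1080 × (1 + 1/100) = 1090.8 Ω.

1090.8 Ω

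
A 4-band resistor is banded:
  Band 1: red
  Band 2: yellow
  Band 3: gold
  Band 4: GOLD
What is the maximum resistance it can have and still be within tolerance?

Red → 2 (first significant figure)
Yellow → 4 (second significant figure)
Gold → ×0.1 multiplier
Gold → ±5% tolerance
24 × 0.1 = 2.4 Ω
Maximum = 2.4 × (1 + 5/100) = 2.52 Ω.

2.52 Ω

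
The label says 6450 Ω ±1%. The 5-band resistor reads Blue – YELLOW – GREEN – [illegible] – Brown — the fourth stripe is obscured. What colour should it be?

brown

6450 Ω = 645 × 10^1.
The fourth band is the multiplier, 10^1, which is brown.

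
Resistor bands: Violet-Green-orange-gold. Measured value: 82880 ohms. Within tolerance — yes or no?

Violet → 7 (first significant figure)
Green → 5 (second significant figure)
Orange → ×10^3 multiplier
Gold → ±5% tolerance
75 × 1000 = 75000 Ω
Allowed range: 71250 Ω to 78750 Ω.
82880 ohms lies outside that range.

no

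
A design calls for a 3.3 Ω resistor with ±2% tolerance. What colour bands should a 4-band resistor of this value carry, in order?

orange, orange, gold, red

3.3 Ω = 33 × 10^-1.
3 → orange
3 → orange
Multiplier 10^-1 → gold.
±2% tolerance → red.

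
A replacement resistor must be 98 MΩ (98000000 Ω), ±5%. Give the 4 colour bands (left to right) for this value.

white, grey, blue, gold

98000000 Ω = 98 × 10^6.
9 → white
8 → grey
Multiplier 10^6 → blue.
±5% tolerance → gold.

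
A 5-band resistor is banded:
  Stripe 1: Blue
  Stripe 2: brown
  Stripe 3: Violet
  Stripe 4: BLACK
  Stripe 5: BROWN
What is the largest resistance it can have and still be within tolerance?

Blue → 6 (first significant figure)
Brown → 1 (second significant figure)
Violet → 7 (third significant figure)
Black → ×1 multiplier
Brown → ±1% tolerance
617 × 1 = 617 Ω
Largest = 617 × (1 + 1/100) = 623.17 Ω.

623.17 Ω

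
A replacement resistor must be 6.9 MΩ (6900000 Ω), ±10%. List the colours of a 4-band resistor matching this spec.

blue, white, green, silver

6900000 Ω = 69 × 10^5.
6 → blue
9 → white
Multiplier 10^5 → green.
±10% tolerance → silver.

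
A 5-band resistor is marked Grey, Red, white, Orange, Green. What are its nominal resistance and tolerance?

829000 Ω ±0.5%

Grey → 8 (first significant figure)
Red → 2 (second significant figure)
White → 9 (third significant figure)
Orange → ×10^3 multiplier
Green → ±0.5% tolerance
829 × 1000 = 829000 Ω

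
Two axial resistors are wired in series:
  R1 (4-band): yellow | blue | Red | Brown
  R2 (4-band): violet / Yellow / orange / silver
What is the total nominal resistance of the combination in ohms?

R1: yellow, blue → 46; red ×10^2 → 4600 Ω.
R2: violet, yellow → 74; orange ×10^3 → 74000 Ω.
Series: 4600 + 74000 = 78600 Ω.

78600 Ω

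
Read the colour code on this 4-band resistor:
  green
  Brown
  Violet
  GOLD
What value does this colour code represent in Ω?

Green → 5 (first significant figure)
Brown → 1 (second significant figure)
Violet → ×10^7 multiplier
51 × 10000000 = 510000000 Ω

510000000 Ω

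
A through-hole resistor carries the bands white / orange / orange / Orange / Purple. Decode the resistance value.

White → 9 (first significant figure)
Orange → 3 (second significant figure)
Orange → 3 (third significant figure)
Orange → ×10^3 multiplier
933 × 1000 = 933000 Ω

933000 Ω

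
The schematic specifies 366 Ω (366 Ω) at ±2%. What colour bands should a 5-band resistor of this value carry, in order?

orange, blue, blue, black, red

366 Ω = 366 × 10^0.
3 → orange
6 → blue
6 → blue
Multiplier 10^0 → black.
±2% tolerance → red.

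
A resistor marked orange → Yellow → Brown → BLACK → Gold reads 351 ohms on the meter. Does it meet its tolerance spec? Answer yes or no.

Orange → 3 (first significant figure)
Yellow → 4 (second significant figure)
Brown → 1 (third significant figure)
Black → ×1 multiplier
Gold → ±5% tolerance
341 × 1 = 341 Ω
Allowed range: 323.95 Ω to 358.05 Ω.
351 ohms lies inside that range.

yes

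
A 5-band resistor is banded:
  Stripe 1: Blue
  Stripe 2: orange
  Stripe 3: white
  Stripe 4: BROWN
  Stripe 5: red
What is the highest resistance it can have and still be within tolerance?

6517.8 Ω

Blue → 6 (first significant figure)
Orange → 3 (second significant figure)
White → 9 (third significant figure)
Brown → ×10 multiplier
Red → ±2% tolerance
639 × 10 = 6390 Ω
Highest = 6390 × (1 + 2/100) = 6517.8 Ω.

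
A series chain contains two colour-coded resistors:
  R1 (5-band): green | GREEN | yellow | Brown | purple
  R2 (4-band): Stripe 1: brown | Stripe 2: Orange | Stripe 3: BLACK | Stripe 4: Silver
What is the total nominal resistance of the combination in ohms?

5553 Ω

R1: green, green, yellow → 554; brown ×10 → 5540 Ω.
R2: brown, orange → 13; black ×1 → 13 Ω.
Series: 5540 + 13 = 5553 Ω.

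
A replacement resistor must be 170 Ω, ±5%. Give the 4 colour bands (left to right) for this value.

170 Ω = 17 × 10^1.
1 → brown
7 → violet
Multiplier 10^1 → brown.
±5% tolerance → gold.

brown, violet, brown, gold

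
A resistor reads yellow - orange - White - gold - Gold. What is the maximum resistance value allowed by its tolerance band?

Yellow → 4 (first significant figure)
Orange → 3 (second significant figure)
White → 9 (third significant figure)
Gold → ×0.1 multiplier
Gold → ±5% tolerance
439 × 0.1 = 43.9 Ω
Maximum = 43.9 × (1 + 5/100) = 46.095 Ω.

46.095 Ω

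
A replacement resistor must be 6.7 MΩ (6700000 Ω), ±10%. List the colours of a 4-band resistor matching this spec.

blue, violet, green, silver

6700000 Ω = 67 × 10^5.
6 → blue
7 → violet
Multiplier 10^5 → green.
±10% tolerance → silver.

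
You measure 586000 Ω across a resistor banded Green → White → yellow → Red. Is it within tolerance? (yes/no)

yes

Green → 5 (first significant figure)
White → 9 (second significant figure)
Yellow → ×10^4 multiplier
Red → ±2% tolerance
59 × 10000 = 590000 Ω
Allowed range: 578200 Ω to 601800 Ω.
586000 Ω lies inside that range.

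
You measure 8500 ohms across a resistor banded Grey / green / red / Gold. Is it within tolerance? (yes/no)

Grey → 8 (first significant figure)
Green → 5 (second significant figure)
Red → ×10^2 multiplier
Gold → ±5% tolerance
85 × 100 = 8500 Ω
Allowed range: 8075 Ω to 8925 Ω.
8500 ohms lies inside that range.

yes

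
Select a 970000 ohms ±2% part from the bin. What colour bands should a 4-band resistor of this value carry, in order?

white, violet, yellow, red

970000 Ω = 97 × 10^4.
9 → white
7 → violet
Multiplier 10^4 → yellow.
±2% tolerance → red.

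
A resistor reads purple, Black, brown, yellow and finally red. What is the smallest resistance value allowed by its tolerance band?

Violet → 7 (first significant figure)
Black → 0 (second significant figure)
Brown → 1 (third significant figure)
Yellow → ×10^4 multiplier
Red → ±2% tolerance
701 × 10000 = 7010000 Ω
Smallest = 7010000 × (1 − 2/100) = 6869800 Ω.

6869800 Ω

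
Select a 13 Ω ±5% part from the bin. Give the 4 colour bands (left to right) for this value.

13 Ω = 13 × 10^0.
1 → brown
3 → orange
Multiplier 10^0 → black.
±5% tolerance → gold.

brown, orange, black, gold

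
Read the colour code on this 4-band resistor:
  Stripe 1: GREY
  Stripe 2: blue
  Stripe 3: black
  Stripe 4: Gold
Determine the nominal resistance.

Grey → 8 (first significant figure)
Blue → 6 (second significant figure)
Black → ×1 multiplier
86 × 1 = 86 Ω

86 Ω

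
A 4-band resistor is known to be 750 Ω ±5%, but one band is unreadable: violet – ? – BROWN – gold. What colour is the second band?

green

750 Ω = 75 × 10^1.
The second band gives digit 5 of the significand, and 5 is green.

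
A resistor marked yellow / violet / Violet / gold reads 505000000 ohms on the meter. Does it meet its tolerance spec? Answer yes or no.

Yellow → 4 (first significant figure)
Violet → 7 (second significant figure)
Violet → ×10^7 multiplier
Gold → ±5% tolerance
47 × 10000000 = 470000000 Ω
Allowed range: 446500000 Ω to 493500000 Ω.
505000000 ohms lies outside that range.

no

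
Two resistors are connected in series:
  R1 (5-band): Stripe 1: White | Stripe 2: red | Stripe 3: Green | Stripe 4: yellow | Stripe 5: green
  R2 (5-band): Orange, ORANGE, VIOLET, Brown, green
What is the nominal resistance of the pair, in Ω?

9253370 Ω

R1: white, red, green → 925; yellow ×10^4 → 9250000 Ω.
R2: orange, orange, violet → 337; brown ×10 → 3370 Ω.
Series: 9250000 + 3370 = 9253370 Ω.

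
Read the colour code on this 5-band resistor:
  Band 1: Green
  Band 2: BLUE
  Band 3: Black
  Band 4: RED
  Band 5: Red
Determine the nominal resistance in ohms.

Green → 5 (first significant figure)
Blue → 6 (second significant figure)
Black → 0 (third significant figure)
Red → ×10^2 multiplier
560 × 100 = 56000 Ω

56000 Ω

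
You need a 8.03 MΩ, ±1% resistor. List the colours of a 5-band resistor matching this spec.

8030000 Ω = 803 × 10^4.
8 → grey
0 → black
3 → orange
Multiplier 10^4 → yellow.
±1% tolerance → brown.

grey, black, orange, yellow, brown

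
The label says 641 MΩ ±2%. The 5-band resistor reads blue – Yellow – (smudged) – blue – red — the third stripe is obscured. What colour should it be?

641000000 Ω = 641 × 10^6.
The third band gives digit 1 of the significand, and 1 is brown.

brown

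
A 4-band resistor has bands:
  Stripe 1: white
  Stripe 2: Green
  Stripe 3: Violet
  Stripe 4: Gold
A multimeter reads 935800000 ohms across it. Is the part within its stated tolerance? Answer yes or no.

White → 9 (first significant figure)
Green → 5 (second significant figure)
Violet → ×10^7 multiplier
Gold → ±5% tolerance
95 × 10000000 = 950000000 Ω
Allowed range: 902500000 Ω to 997500000 Ω.
935800000 ohms lies inside that range.

yes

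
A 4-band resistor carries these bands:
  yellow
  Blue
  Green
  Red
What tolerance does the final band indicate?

The last band, red, is the tolerance band.
Red corresponds to ±2%.

±2%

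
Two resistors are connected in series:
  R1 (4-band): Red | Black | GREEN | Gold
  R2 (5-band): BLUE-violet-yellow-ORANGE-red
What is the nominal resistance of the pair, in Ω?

2674000 Ω

R1: red, black → 20; green ×10^5 → 2000000 Ω.
R2: blue, violet, yellow → 674; orange ×10^3 → 674000 Ω.
Series: 2000000 + 674000 = 2674000 Ω.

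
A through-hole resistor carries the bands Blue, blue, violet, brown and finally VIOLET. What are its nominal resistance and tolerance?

6670 Ω ±0.1%

Blue → 6 (first significant figure)
Blue → 6 (second significant figure)
Violet → 7 (third significant figure)
Brown → ×10 multiplier
Violet → ±0.1% tolerance
667 × 10 = 6670 Ω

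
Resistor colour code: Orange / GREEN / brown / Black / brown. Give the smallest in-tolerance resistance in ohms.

347.49 Ω

Orange → 3 (first significant figure)
Green → 5 (second significant figure)
Brown → 1 (third significant figure)
Black → ×1 multiplier
Brown → ±1% tolerance
351 × 1 = 351 Ω
Smallest = 351 × (1 − 1/100) = 347.49 Ω.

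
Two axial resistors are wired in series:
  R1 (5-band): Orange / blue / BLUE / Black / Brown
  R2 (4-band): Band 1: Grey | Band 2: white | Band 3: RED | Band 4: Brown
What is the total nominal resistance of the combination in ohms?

R1: orange, blue, blue → 366; black ×1 → 366 Ω.
R2: grey, white → 89; red ×10^2 → 8900 Ω.
Series: 366 + 8900 = 9266 Ω.

9266 Ω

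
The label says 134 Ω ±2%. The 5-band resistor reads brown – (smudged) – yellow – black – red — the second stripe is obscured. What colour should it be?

orange

134 Ω = 134 × 10^0.
The second band gives digit 3 of the significand, and 3 is orange.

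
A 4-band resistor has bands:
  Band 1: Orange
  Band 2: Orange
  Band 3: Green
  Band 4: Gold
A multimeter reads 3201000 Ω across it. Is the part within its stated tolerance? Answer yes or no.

Orange → 3 (first significant figure)
Orange → 3 (second significant figure)
Green → ×10^5 multiplier
Gold → ±5% tolerance
33 × 100000 = 3300000 Ω
Allowed range: 3135000 Ω to 3465000 Ω.
3201000 Ω lies inside that range.

yes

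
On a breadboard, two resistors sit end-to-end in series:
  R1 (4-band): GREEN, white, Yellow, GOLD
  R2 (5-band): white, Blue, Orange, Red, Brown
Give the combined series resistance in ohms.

686300 Ω

R1: green, white → 59; yellow ×10^4 → 590000 Ω.
R2: white, blue, orange → 963; red ×10^2 → 96300 Ω.
Series: 590000 + 96300 = 686300 Ω.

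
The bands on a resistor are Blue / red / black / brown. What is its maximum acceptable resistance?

Blue → 6 (first significant figure)
Red → 2 (second significant figure)
Black → ×1 multiplier
Brown → ±1% tolerance
62 × 1 = 62 Ω
Maximum = 62 × (1 + 1/100) = 62.62 Ω.

62.62 Ω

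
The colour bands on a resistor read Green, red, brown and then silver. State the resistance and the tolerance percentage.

520 Ω ±10%

Green → 5 (first significant figure)
Red → 2 (second significant figure)
Brown → ×10 multiplier
Silver → ±10% tolerance
52 × 10 = 520 Ω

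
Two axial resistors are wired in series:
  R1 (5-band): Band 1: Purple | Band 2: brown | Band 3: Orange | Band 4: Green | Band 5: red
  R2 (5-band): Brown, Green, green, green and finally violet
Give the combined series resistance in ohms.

R1: violet, brown, orange → 713; green ×10^5 → 71300000 Ω.
R2: brown, green, green → 155; green ×10^5 → 15500000 Ω.
Series: 71300000 + 15500000 = 86800000 Ω.

86800000 Ω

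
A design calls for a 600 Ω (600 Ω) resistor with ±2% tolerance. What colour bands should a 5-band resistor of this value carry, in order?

blue, black, black, black, red

600 Ω = 600 × 10^0.
6 → blue
0 → black
0 → black
Multiplier 10^0 → black.
±2% tolerance → red.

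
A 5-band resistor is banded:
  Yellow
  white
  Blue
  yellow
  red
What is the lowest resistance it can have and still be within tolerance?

4860800 Ω

Yellow → 4 (first significant figure)
White → 9 (second significant figure)
Blue → 6 (third significant figure)
Yellow → ×10^4 multiplier
Red → ±2% tolerance
496 × 10000 = 4960000 Ω
Lowest = 4960000 × (1 − 2/100) = 4860800 Ω.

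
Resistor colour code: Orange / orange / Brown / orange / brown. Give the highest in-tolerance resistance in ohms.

334310 Ω

Orange → 3 (first significant figure)
Orange → 3 (second significant figure)
Brown → 1 (third significant figure)
Orange → ×10^3 multiplier
Brown → ±1% tolerance
331 × 1000 = 331000 Ω
Highest = 331000 × (1 + 1/100) = 334310 Ω.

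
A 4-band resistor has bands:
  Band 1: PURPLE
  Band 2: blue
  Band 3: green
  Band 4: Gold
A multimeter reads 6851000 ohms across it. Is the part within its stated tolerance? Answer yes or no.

Violet → 7 (first significant figure)
Blue → 6 (second significant figure)
Green → ×10^5 multiplier
Gold → ±5% tolerance
76 × 100000 = 7600000 Ω
Allowed range: 7220000 Ω to 7980000 Ω.
6851000 ohms lies outside that range.

no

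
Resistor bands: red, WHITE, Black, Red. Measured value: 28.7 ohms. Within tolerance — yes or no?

Red → 2 (first significant figure)
White → 9 (second significant figure)
Black → ×1 multiplier
Red → ±2% tolerance
29 × 1 = 29 Ω
Allowed range: 28.42 Ω to 29.58 Ω.
28.7 ohms lies inside that range.

yes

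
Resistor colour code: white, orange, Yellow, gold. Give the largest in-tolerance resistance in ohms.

976500 Ω

White → 9 (first significant figure)
Orange → 3 (second significant figure)
Yellow → ×10^4 multiplier
Gold → ±5% tolerance
93 × 10000 = 930000 Ω
Largest = 930000 × (1 + 5/100) = 976500 Ω.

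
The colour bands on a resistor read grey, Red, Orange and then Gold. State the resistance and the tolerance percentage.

82000 Ω ±5%

Grey → 8 (first significant figure)
Red → 2 (second significant figure)
Orange → ×10^3 multiplier
Gold → ±5% tolerance
82 × 1000 = 82000 Ω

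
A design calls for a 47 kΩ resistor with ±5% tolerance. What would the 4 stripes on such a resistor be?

yellow, violet, orange, gold

47000 Ω = 47 × 10^3.
4 → yellow
7 → violet
Multiplier 10^3 → orange.
±5% tolerance → gold.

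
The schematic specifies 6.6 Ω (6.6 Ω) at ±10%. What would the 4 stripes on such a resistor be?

6.6 Ω = 66 × 10^-1.
6 → blue
6 → blue
Multiplier 10^-1 → gold.
±10% tolerance → silver.

blue, blue, gold, silver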